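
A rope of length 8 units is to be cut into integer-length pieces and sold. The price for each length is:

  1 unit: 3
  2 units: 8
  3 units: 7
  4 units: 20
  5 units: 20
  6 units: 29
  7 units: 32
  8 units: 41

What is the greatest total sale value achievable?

41

Build R[k] bottom-up: R[k] = max over allowed piece i of (p[i] + R[k−i]).
R[1] = 3
R[2] = 8
R[3] = 11  (first piece 1, then R[2]=8)
R[4] = 20
R[5] = 23  (first piece 1, then R[4]=20)
R[6] = 29
R[7] = 32  (first piece 1, then R[6]=29)
R[8] = 41
Best is to sell the whole 8-unit piece uncut for 41.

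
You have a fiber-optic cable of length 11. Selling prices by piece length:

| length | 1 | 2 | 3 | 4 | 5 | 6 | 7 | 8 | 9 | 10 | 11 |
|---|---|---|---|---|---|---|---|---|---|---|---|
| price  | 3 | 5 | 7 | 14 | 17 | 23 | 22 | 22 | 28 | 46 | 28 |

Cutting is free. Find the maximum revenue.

Build best[k] bottom-up: best[k] = max over allowed piece i of (p[i] + best[k−i]).
best[1] = 3
best[2] = 6  (first piece 1, then best[1]=3)
best[3] = 9  (first piece 1, then best[2]=6)
best[4] = 14
best[5] = 17  (first piece 1, then best[4]=14)
best[6] = 23
best[7] = 26  (first piece 1, then best[6]=23)
best[8] = 29  (first piece 1, then best[7]=26)
best[9] = 32  (first piece 1, then best[8]=29)
best[10] = 46
best[11] = 49  (first piece 1, then best[10]=46)
One optimal cutting: 10 + 1 → $46 + $3 = $49.

49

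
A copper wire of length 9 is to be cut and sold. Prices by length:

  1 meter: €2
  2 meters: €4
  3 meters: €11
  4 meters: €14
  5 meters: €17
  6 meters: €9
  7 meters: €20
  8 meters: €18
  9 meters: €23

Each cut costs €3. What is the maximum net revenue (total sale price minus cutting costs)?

28

Consider every possible first cut. r[k] is the best of p[i]+r[k−i] over all sellable i≤k, charging 3 whenever i<k.
r[1] = 2
r[2] = max(2+2-3, 4+0) = 4
r[3] = max(2+4-3, 4+2-3, 11+0) = 11
r[4] = max(2+11-3, 4+4-3, 11+2-3, 14+0) = 14
r[5] = max(2+14-3, 4+11-3, 11+4-3, 14+2-3, 17+0) = 17
r[6] = max(2+17-3, 4+14-3, 11+11-3, 14+4-3, 17+2-3, 9+0) = 19
r[7] = max(2+19-3, 4+17-3, 11+14-3, …, 9+2-3, 20+0) = 22
r[8] = max(2+22-3, 4+19-3, 11+17-3, …, 20+2-3, 18+0) = 25
r[9] = max(2+25-3, 4+22-3, 11+19-3, …, 18+2-3, 23+0) = 28
One optimal plan: pieces 5 + 4 (1 cut) → €31 − €3 = €28.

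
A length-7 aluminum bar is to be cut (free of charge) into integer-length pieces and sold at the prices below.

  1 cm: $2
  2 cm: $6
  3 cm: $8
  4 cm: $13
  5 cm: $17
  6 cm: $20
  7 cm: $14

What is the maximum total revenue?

23

Build best[k] bottom-up: best[k] = max over allowed piece i of (p[i] + best[k−i]).
best[1] = 2
best[2] = max(2+2, 6+0) = 6
best[3] = max(2+6, 6+2, 8+0) = 8
best[4] = max(2+8, 6+6, 8+2, 13+0) = 13
best[5] = max(2+13, 6+8, 8+6, 13+2, 17+0) = 17
best[6] = max(2+17, 6+13, 8+8, 13+6, 17+2, 20+0) = 20
best[7] = max(2+20, 6+17, 8+13, …, 20+2, 14+0) = 23
One optimal cutting: 5 + 2 → $17 + $6 = $23.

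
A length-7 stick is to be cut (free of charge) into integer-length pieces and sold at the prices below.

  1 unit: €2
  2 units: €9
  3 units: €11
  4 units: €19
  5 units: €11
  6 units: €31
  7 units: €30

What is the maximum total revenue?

Let R[k] be the best obtainable value from length k. For each k, try every first piece i and keep the best of price[i] + R[k−i].
R[1] = 2
R[2] = max(2+2, 9+0) = 9
R[3] = max(2+9, 9+2, 11+0) = 11
R[4] = max(2+11, 9+9, 11+2, 19+0) = 19
R[5] = max(2+19, 9+11, 11+9, 19+2, 11+0) = 21
R[6] = max(2+21, 9+19, 11+11, 19+9, 11+2, 31+0) = 31
R[7] = max(2+31, 9+21, 11+19, …, 31+2, 30+0) = 33
One optimal cutting: 6 + 1 → €31 + €2 = €33.

33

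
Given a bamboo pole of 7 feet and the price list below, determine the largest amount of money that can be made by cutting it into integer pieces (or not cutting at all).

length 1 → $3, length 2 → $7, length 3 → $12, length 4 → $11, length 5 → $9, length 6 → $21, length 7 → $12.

Let R[k] be the best obtainable value from length k. For each k, try every first piece i and keep the best of price[i] + R[k−i].
R[1] = 3
R[2] = max(3+3, 7+0) = 7
R[3] = max(3+7, 7+3, 12+0) = 12
R[4] = max(3+12, 7+7, 12+3, 11+0) = 15
R[5] = max(3+15, 7+12, 12+7, 11+3, 9+0) = 19
R[6] = max(3+19, 7+15, 12+12, 11+7, 9+3, 21+0) = 24
R[7] = max(3+24, 7+19, 12+15, …, 21+3, 12+0) = 27
One optimal cutting: 3 + 3 + 1 → $12 + $12 + $3 = $27.

27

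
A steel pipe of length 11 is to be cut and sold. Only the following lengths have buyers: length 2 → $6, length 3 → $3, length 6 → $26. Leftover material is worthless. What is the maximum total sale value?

Let best[k] be the best obtainable value from length k. For each k, try every first piece i and keep the best of price[i] + best[k−i].
best[1] = 0
best[2] = 6
best[3] = 6
best[4] = 12  (first piece 2, then best[2]=6)
best[5] = 12
best[6] = 26
best[7] = 26
best[8] = 32  (first piece 2, then best[6]=26)
best[9] = 32
best[10] = 38  (first piece 2, then best[8]=32)
best[11] = 38
One optimal cutting: pieces 6 + 2 + 2 with 1 meter of scrap → $38.

38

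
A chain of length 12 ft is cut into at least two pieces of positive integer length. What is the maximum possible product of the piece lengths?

81

Define f[k] = max over 1≤i<k of i · max(k−i, f[k−i]); the inner max lets the remainder stay uncut if that's better.
f[2] = 1×max(1,0) = 1×1 = 1
f[3] = max(1×2, 2×1) = 2
f[4] = max(1×3, 2×2, 3×1) = 4
f[5] = max(1×4, 2×3, 3×2, 4×1) = 6
f[6] = max(1×6, 2×4, 3×3, 4×2, 5×1) = 9
f[7] = max(1×9, 2×6, 3×4, 4×3, 5×2, 6×1) = 12
f[8] = max(1×12, 2×9, 3×6, …, 6×2, 7×1) = 18
f[9] = max(1×18, 2×12, 3×9, …, 7×2, 8×1) = 27
f[10] = max(1×27, 2×18, 3×12, …, 8×2, 9×1) = 36
f[11] = max(1×36, 2×27, 3×18, …, 9×2, 10×1) = 54
f[12] = max(1×54, 2×36, 3×27, …, 10×2, 11×1) = 81
One optimal split: 3 + 3 + 3 + 3; product 3×3×3×3 = 81.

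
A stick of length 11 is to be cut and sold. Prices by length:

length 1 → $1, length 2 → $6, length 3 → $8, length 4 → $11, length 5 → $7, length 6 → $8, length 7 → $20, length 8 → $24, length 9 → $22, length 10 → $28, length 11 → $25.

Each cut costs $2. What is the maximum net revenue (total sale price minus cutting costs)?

30

Consider every possible first cut. v[k] is the best of p[i]+v[k−i] over all sellable i≤k, charging 2 whenever i<k.
v[1] = 1
v[2] = 6
v[3] = 8
v[4] = 11
v[5] = 12  (first piece 2, then v[3]=8)
v[6] = 15  (first piece 2, then v[4]=11)
v[7] = 20
v[8] = 24
v[9] = 24  (first piece 2, then v[7]=20)
v[10] = 28  (first piece 2, then v[8]=24)
v[11] = 30  (first piece 3, then v[8]=24)
One optimal plan: pieces 8 + 3 (1 cut) → $32 − $2 = $30.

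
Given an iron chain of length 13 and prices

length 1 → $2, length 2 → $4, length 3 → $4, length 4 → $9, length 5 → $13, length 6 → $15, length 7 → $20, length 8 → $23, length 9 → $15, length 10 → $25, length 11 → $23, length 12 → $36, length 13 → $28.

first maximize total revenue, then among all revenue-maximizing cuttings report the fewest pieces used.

2

Build r[k] bottom-up: r[k] = max over allowed piece i of (p[i] + r[k−i]).
r[1] = 2
r[2] = max(2+2, 4+0) = 4
r[3] = max(2+4, 4+2, 4+0) = 6
r[4] = max(2+6, 4+4, 4+2, 9+0) = 9
r[5] = max(2+9, 4+6, 4+4, 9+2, 13+0) = 13
r[6] = max(2+13, 4+9, 4+6, 9+4, 13+2, 15+0) = 15
r[7] = max(2+15, 4+13, 4+9, …, 15+2, 20+0) = 20
r[8] = max(2+20, 4+15, 4+13, …, 20+2, 23+0) = 23
r[9] = max(2+23, 4+20, 4+15, …, 23+2, 15+0) = 25
r[10] = max(2+25, 4+23, 4+20, …, 15+2, 25+0) = 27
r[11] = max(2+27, 4+25, 4+23, …, 25+2, 23+0) = 29
r[12] = max(2+29, 4+27, 4+25, …, 23+2, 36+0) = 36
r[13] = max(2+36, 4+29, 4+27, …, 36+2, 28+0) = 38
Maximum revenue is $38.
Now minimize piece count subject to staying optimal: for each k, pieces[k] = 1 + min over i with p[i]+r[k−i]=r[k] of pieces[k−i].
pieces[10] = 2
pieces[11] = 2
pieces[12] = 1
pieces[13] = 2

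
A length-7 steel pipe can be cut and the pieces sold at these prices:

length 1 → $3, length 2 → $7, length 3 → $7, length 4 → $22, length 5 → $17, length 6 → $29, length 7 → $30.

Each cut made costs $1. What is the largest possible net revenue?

31

Build net[k] bottom-up: net[k] = max over allowed piece i of (p[i] + net[k−i]) − 1 per cut.
net[1] = 3
net[2] = max(3+3-1, 7+0) = 7
net[3] = max(3+7-1, 7+3-1, 7+0) = 9
net[4] = max(3+9-1, 7+7-1, 7+3-1, 22+0) = 22
net[5] = max(3+22-1, 7+9-1, 7+7-1, 22+3-1, 17+0) = 24
net[6] = max(3+24-1, 7+22-1, 7+9-1, 22+7-1, 17+3-1, 29+0) = 29
net[7] = max(3+29-1, 7+24-1, 7+22-1, …, 29+3-1, 30+0) = 31
One optimal plan: pieces 6 + 1 (1 cut) → $32 − $1 = $31.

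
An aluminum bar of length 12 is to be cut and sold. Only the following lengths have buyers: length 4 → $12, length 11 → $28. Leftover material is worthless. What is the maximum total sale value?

36

Consider every possible first cut. f[k] is the best of p[i]+f[k−i] over all sellable i≤k.
f[1] = 0
f[2] = 0
f[3] = 0
f[4] = 12
f[5] = 12
f[6] = 12
f[7] = 12
f[8] = 24  (first piece 4, then f[4]=12)
f[9] = 24
f[10] = 24
f[11] = 28
f[12] = 36  (first piece 4, then f[8]=24)
One optimal cutting: 4 + 4 + 4 → $36.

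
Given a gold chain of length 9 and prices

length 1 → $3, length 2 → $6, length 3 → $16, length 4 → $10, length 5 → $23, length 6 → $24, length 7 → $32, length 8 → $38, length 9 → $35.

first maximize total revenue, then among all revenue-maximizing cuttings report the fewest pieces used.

Build r[k] bottom-up: r[k] = max over allowed piece i of (p[i] + r[k−i]).
r[1] = 3
r[2] = 6  (first piece 1, then r[1]=3)
r[3] = 16
r[4] = 19  (first piece 1, then r[3]=16)
r[5] = 23
r[6] = 32  (first piece 3, then r[3]=16)
r[7] = 35  (first piece 1, then r[6]=32)
r[8] = 39  (first piece 3, then r[5]=23)
r[9] = 48  (first piece 3, then r[6]=32)
Maximum revenue is $48.
Now minimize piece count subject to staying optimal: for each k, pieces[k] = 1 + min over i with p[i]+r[k−i]=r[k] of pieces[k−i].
pieces[6] = 2
pieces[7] = 3
pieces[8] = 2
pieces[9] = 3

3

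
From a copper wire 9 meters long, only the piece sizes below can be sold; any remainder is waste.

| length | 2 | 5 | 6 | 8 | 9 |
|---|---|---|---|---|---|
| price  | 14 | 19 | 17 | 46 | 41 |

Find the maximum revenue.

56

Consider every possible first cut. r[k] is the best of p[i]+r[k−i] over all sellable i≤k.
r[1] = 0
r[2] = 14
r[3] = 14
r[4] = 28  (first piece 2, then r[2]=14)
r[5] = max(14+14, 19+0) = 28
r[6] = max(14+28, 19+0, 17+0) = 42
r[7] = max(14+28, 19+14, 17+0) = 42
r[8] = max(14+42, 19+14, 17+14, 46+0) = 56
r[9] = max(14+42, 19+28, 17+14, 46+0, 41+0) = 56
One optimal cutting: pieces 2 + 2 + 2 + 2 with 1 meter of scrap → €56.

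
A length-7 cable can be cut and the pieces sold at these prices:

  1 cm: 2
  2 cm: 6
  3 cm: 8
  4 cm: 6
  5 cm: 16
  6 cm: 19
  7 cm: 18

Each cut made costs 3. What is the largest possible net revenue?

Let v[k] be the best obtainable value from length k. For each k, try every first piece i and keep the best of price[i] + v[k−i] minus the 3 cut fee when i<k.
v[1] = 2
v[2] = max(2+2-3, 6+0) = 6
v[3] = max(2+6-3, 6+2-3, 8+0) = 8
v[4] = max(2+8-3, 6+6-3, 8+2-3, 6+0) = 9
v[5] = max(2+9-3, 6+8-3, 8+6-3, 6+2-3, 16+0) = 16
v[6] = max(2+16-3, 6+9-3, 8+8-3, 6+6-3, 16+2-3, 19+0) = 19
v[7] = max(2+19-3, 6+16-3, 8+9-3, …, 19+2-3, 18+0) = 19
One optimal plan: pieces 5 + 2 (1 cut) → 22 − 3 = 19.

19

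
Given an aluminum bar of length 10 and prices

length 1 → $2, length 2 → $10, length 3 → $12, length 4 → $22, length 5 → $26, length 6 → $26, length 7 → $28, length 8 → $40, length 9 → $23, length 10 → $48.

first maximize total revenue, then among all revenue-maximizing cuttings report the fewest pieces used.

Consider every possible first cut. r[k] is the best of p[i]+r[k−i] over all sellable i≤k.
r[1] = 2
r[2] = max(2+2, 10+0) = 10
r[3] = max(2+10, 10+2, 12+0) = 12
r[4] = max(2+12, 10+10, 12+2, 22+0) = 22
r[5] = max(2+22, 10+12, 12+10, 22+2, 26+0) = 26
r[6] = max(2+26, 10+22, 12+12, 22+10, 26+2, 26+0) = 32
r[7] = max(2+32, 10+26, 12+22, …, 26+2, 28+0) = 36
r[8] = max(2+36, 10+32, 12+26, …, 28+2, 40+0) = 44
r[9] = max(2+44, 10+36, 12+32, …, 40+2, 23+0) = 48
r[10] = max(2+48, 10+44, 12+36, …, 23+2, 48+0) = 54
Maximum revenue is $54.
Now minimize piece count subject to staying optimal: for each k, pieces[k] = 1 + min over i with p[i]+r[k−i]=r[k] of pieces[k−i].
pieces[7] = 2
pieces[8] = 2
pieces[9] = 2
pieces[10] = 3

3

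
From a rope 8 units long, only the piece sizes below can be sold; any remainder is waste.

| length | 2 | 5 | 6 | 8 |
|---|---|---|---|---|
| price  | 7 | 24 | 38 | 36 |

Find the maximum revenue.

Consider every possible first cut. best[k] is the best of p[i]+best[k−i] over all sellable i≤k.
best[1] = 0
best[2] = 7
best[3] = 7
best[4] = 14  (first piece 2, then best[2]=7)
best[5] = 24
best[6] = 38
best[7] = 38
best[8] = 45  (first piece 2, then best[6]=38)
One optimal cutting: 6 + 2 → €45.

45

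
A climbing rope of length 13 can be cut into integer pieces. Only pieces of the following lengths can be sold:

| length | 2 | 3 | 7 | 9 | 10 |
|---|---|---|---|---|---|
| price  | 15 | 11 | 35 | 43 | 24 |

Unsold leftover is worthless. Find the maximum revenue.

Consider every possible first cut. r[k] is the best of p[i]+r[k−i] over all sellable i≤k.
r[1] = 0
r[2] = 15
r[3] = max(15+0, 11+0) = 15
r[4] = max(15+15, 11+0) = 30
r[5] = max(15+15, 11+15) = 30
r[6] = max(15+30, 11+15) = 45
r[7] = max(15+30, 11+30, 35+0) = 45
r[8] = max(15+45, 11+30, 35+0) = 60
r[9] = max(15+45, 11+45, 35+15, 43+0) = 60
r[10] = max(15+60, 11+45, 35+15, 43+0, 24+0) = 75
r[11] = max(15+60, 11+60, 35+30, 43+15, 24+0) = 75
r[12] = max(15+75, 11+60, 35+30, 43+15, 24+15) = 90
r[13] = max(15+75, 11+75, 35+45, 43+30, 24+15) = 90
One optimal cutting: pieces 2 + 2 + 2 + 2 + 2 + 2 with 1 meter of scrap → €90.

90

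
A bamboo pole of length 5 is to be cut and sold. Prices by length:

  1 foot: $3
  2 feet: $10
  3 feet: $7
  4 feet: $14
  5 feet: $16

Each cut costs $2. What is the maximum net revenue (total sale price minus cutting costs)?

19

Consider every possible first cut. net[k] is the best of p[i]+net[k−i] over all sellable i≤k, charging 2 whenever i<k.
net[1] = 3
net[2] = 10
net[3] = 11  (first piece 1, then net[2]=10)
net[4] = 18  (first piece 2, then net[2]=10)
net[5] = 19  (first piece 1, then net[4]=18)
One optimal plan: pieces 2 + 2 + 1 (2 cuts) → $23 − $4 = $19.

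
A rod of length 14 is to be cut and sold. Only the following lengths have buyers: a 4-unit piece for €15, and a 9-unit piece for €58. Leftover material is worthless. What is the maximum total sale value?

73

Consider every possible first cut. best[k] is the best of p[i]+best[k−i] over all sellable i≤k.
best[1] = 0
best[2] = 0
best[3] = 0
best[4] = 15
best[5] = 15
best[6] = 15
best[7] = 15
best[8] = 30  (first piece 4, then best[4]=15)
best[9] = 58
best[10] = 58
best[11] = 58
best[12] = 58
best[13] = 73  (first piece 4, then best[9]=58)
best[14] = 73
One optimal cutting: pieces 9 + 4 with 1 unit of scrap → €73.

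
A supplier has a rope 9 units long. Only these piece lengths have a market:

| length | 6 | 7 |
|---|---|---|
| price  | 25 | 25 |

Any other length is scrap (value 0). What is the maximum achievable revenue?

25

Build f[k] bottom-up: f[k] = max over allowed piece i of (p[i] + f[k−i]).
f[1] = 0
f[2] = 0
f[3] = 0
f[4] = 0
f[5] = 0
f[6] = 25
f[7] = max(25+0, 25+0) = 25
f[8] = max(25+0, 25+0) = 25
f[9] = max(25+0, 25+0) = 25
One optimal cutting: pieces 6 with 3 units of scrap → 25.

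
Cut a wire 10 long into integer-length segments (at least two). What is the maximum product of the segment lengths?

Define P[k] = max over 1≤i<k of i · max(k−i, P[k−i]); the inner max lets the remainder stay uncut if that's better.
P[2] = 1*max(1,0) = 1*1 = 1
P[3] = 1*max(2,1) = 1*2 = 2
P[4] = 2*max(2,1) = 2*2 = 4
P[5] = 2*max(3,2) = 2*3 = 6
P[6] = 3*max(3,2) = 3*3 = 9
P[7] = 2*max(5,6) = 2*6 = 12
P[8] = 2*max(6,9) = 2*9 = 18
P[9] = 3*max(6,9) = 3*9 = 27
P[10] = 2*max(8,18) = 2*18 = 36
One optimal split: 3 + 3 + 2 + 2; product 3*3*2*2 = 36.

36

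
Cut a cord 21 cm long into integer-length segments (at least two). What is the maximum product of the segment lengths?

Let P[k] be the best product for length k (with at least one cut). For each first piece i, the rest contributes max(k−i, P[k−i]).
P[2] = 1·max(1,0) = 1·1 = 1
P[3] = 1·max(2,1) = 1·2 = 2
P[4] = 2·max(2,1) = 2·2 = 4
P[5] = 2·max(3,2) = 2·3 = 6
P[6] = 3·max(3,2) = 3·3 = 9
P[7] = 2·max(5,6) = 2·6 = 12
P[8] = 2·max(6,9) = 2·9 = 18
P[9] = 3·max(6,9) = 3·9 = 27
P[10] = 2·max(8,18) = 2·18 = 36
P[11] = 2·max(9,27) = 2·27 = 54
P[12] = 3·max(9,27) = 3·27 = 81
P[13] = 2·max(11,54) = 2·54 = 108
P[14] = 2·max(12,81) = 2·81 = 162
P[15] = 3·max(12,81) = 3·81 = 243
P[16] = 2·max(14,162) = 2·162 = 324
P[17] = 2·max(15,243) = 2·243 = 486
P[18] = 3·max(15,243) = 3·243 = 729
P[19] = 2·max(17,486) = 2·486 = 972
P[20] = 2·max(18,729) = 2·729 = 1458
P[21] = 3·max(18,729) = 3·729 = 2187
One optimal split: 3 + 3 + 3 + 3 + 3 + 3 + 3; product 3·3·3·3·3·3·3 = 2187.

2187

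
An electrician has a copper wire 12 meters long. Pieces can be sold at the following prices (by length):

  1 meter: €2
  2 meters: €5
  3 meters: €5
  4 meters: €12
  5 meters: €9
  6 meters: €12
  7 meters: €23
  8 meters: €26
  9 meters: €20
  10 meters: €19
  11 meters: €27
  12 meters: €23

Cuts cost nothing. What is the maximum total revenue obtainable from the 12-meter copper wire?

Let R[k] be the best obtainable value from length k. For each k, try every first piece i and keep the best of price[i] + R[k−i].
R[1] = 2
R[2] = max(2+2, 5+0) = 5
R[3] = max(2+5, 5+2, 5+0) = 7
R[4] = max(2+7, 5+5, 5+2, 12+0) = 12
R[5] = max(2+12, 5+7, 5+5, 12+2, 9+0) = 14
R[6] = max(2+14, 5+12, 5+7, 12+5, 9+2, 12+0) = 17
R[7] = max(2+17, 5+14, 5+12, …, 12+2, 23+0) = 23
R[8] = max(2+23, 5+17, 5+14, …, 23+2, 26+0) = 26
R[9] = max(2+26, 5+23, 5+17, …, 26+2, 20+0) = 28
R[10] = max(2+28, 5+26, 5+23, …, 20+2, 19+0) = 31
R[11] = max(2+31, 5+28, 5+26, …, 19+2, 27+0) = 35
R[12] = max(2+35, 5+31, 5+28, …, 27+2, 23+0) = 38
One optimal cutting: 8 + 4 → €26 + €12 = €38.

38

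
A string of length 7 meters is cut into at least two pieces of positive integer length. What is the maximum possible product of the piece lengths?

Let g[k] be the best product for length k (with at least one cut). For each first piece i, the rest contributes max(k−i, g[k−i]).
g[2] = 1*max(1,0) = 1*1 = 1
g[3] = max(1*2, 2*1) = 2
g[4] = max(1*3, 2*2, 3*1) = 4
g[5] = max(1*4, 2*3, 3*2, 4*1) = 6
g[6] = max(1*6, 2*4, 3*3, 4*2, 5*1) = 9
g[7] = max(1*9, 2*6, 3*4, 4*3, 5*2, 6*1) = 12
One optimal split: 3 + 2 + 2; product 3*2*2 = 12.

12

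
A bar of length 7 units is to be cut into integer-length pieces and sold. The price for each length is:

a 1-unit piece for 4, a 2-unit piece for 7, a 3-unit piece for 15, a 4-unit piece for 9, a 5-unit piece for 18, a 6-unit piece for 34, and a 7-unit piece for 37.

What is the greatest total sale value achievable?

Build v[k] bottom-up: v[k] = max over allowed piece i of (p[i] + v[k−i]).
v[1] = 4
v[2] = max(4+4, 7+0) = 8
v[3] = max(4+8, 7+4, 15+0) = 15
v[4] = max(4+15, 7+8, 15+4, 9+0) = 19
v[5] = max(4+19, 7+15, 15+8, 9+4, 18+0) = 23
v[6] = max(4+23, 7+19, 15+15, 9+8, 18+4, 34+0) = 34
v[7] = max(4+34, 7+23, 15+19, …, 34+4, 37+0) = 38
One optimal cutting: 6 + 1 → 34 + 4 = 38.

38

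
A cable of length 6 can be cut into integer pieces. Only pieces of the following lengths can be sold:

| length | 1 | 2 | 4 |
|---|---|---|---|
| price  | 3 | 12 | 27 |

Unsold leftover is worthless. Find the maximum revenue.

39

Consider every possible first cut. f[k] is the best of p[i]+f[k−i] over all sellable i≤k.
f[1] = 3
f[2] = max(3+3, 12+0) = 12
f[3] = max(3+12, 12+3) = 15
f[4] = max(3+15, 12+12, 27+0) = 27
f[5] = max(3+27, 12+15, 27+3) = 30
f[6] = max(3+30, 12+27, 27+12) = 39
One optimal cutting: 4 + 2 → $39.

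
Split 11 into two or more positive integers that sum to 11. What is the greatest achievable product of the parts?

54

Fill m[k] for k=2..11: at each k try every first piece i and multiply by the better of (k−i) uncut or m[k−i].
Small cases: m[2]=1, m[3]=2.
m[4] = max(1*3, 2*2, 3*1) = 4
m[5] = max(1*4, 2*3, 3*2, 4*1) = 6
m[6] = max(1*6, 2*4, 3*3, 4*2, 5*1) = 9
m[7] = max(1*9, 2*6, 3*4, 4*3, 5*2, 6*1) = 12
m[8] = max(1*12, 2*9, 3*6, …, 6*2, 7*1) = 18
m[9] = max(1*18, 2*12, 3*9, …, 7*2, 8*1) = 27
m[10] = max(1*27, 2*18, 3*12, …, 8*2, 9*1) = 36
m[11] = max(1*36, 2*27, 3*18, …, 9*2, 10*1) = 54
One optimal split: 3 + 3 + 3 + 2; product 3*3*3*2 = 54.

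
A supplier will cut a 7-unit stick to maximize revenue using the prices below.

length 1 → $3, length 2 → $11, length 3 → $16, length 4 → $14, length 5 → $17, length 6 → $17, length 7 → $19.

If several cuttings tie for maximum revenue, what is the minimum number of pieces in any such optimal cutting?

Let r[k] be the best obtainable value from length k. For each k, try every first piece i and keep the best of price[i] + r[k−i].
r[1] = 3
r[2] = 11
r[3] = 16
r[4] = 22  (first piece 2, then r[2]=11)
r[5] = 27  (first piece 2, then r[3]=16)
r[6] = 33  (first piece 2, then r[4]=22)
r[7] = 38  (first piece 2, then r[5]=27)
Maximum revenue is $38.
Now minimize piece count subject to staying optimal: for each k, pieces[k] = 1 + min over i with p[i]+r[k−i]=r[k] of pieces[k−i].
pieces[4] = 2
pieces[5] = 2
pieces[6] = 3
pieces[7] = 3

3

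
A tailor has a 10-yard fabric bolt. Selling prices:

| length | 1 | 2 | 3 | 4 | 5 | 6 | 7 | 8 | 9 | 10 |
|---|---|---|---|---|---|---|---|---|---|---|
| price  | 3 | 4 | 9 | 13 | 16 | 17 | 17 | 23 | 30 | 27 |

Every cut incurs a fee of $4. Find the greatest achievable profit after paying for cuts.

Consider every possible first cut. r[k] is the best of p[i]+r[k−i] over all sellable i≤k, charging 4 whenever i<k.
r[1] = 3
r[2] = max(3+3-4, 4+0) = 4
r[3] = max(3+4-4, 4+3-4, 9+0) = 9
r[4] = max(3+9-4, 4+4-4, 9+3-4, 13+0) = 13
r[5] = max(3+13-4, 4+9-4, 9+4-4, 13+3-4, 16+0) = 16
r[6] = max(3+16-4, 4+13-4, 9+9-4, 13+4-4, 16+3-4, 17+0) = 17
r[7] = max(3+17-4, 4+16-4, 9+13-4, …, 17+3-4, 17+0) = 18
r[8] = max(3+18-4, 4+17-4, 9+16-4, …, 17+3-4, 23+0) = 23
r[9] = max(3+23-4, 4+18-4, 9+17-4, …, 23+3-4, 30+0) = 30
r[10] = max(3+30-4, 4+23-4, 9+18-4, …, 30+3-4, 27+0) = 29
One optimal plan: pieces 9 + 1 (1 cut) → $33 − $4 = $29.

29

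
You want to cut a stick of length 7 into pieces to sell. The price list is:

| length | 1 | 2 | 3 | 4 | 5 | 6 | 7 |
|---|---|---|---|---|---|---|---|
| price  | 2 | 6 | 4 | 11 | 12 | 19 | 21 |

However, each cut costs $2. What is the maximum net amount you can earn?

Let v[k] be the best obtainable value from length k. For each k, try every first piece i and keep the best of price[i] + v[k−i] minus the 2 cut fee when i<k.
v[1] = 2
v[2] = max(2+2-2, 6+0) = 6
v[3] = max(2+6-2, 6+2-2, 4+0) = 6
v[4] = max(2+6-2, 6+6-2, 4+2-2, 11+0) = 11
v[5] = max(2+11-2, 6+6-2, 4+6-2, 11+2-2, 12+0) = 12
v[6] = max(2+12-2, 6+11-2, 4+6-2, 11+6-2, 12+2-2, 19+0) = 19
v[7] = max(2+19-2, 6+12-2, 4+11-2, …, 19+2-2, 21+0) = 21
Best is to make no cuts and sell whole for $21.

21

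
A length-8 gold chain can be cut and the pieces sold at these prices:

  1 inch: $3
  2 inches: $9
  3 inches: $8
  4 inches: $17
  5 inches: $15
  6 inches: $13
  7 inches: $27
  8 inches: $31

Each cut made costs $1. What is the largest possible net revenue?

33

Build net[k] bottom-up: net[k] = max over allowed piece i of (p[i] + net[k−i]) − 1 per cut.
net[1] = 3
net[2] = max(3+3-1, 9+0) = 9
net[3] = max(3+9-1, 9+3-1, 8+0) = 11
net[4] = max(3+11-1, 9+9-1, 8+3-1, 17+0) = 17
net[5] = max(3+17-1, 9+11-1, 8+9-1, 17+3-1, 15+0) = 19
net[6] = max(3+19-1, 9+17-1, 8+11-1, 17+9-1, 15+3-1, 13+0) = 25
net[7] = max(3+25-1, 9+19-1, 8+17-1, …, 13+3-1, 27+0) = 27
net[8] = max(3+27-1, 9+25-1, 8+19-1, …, 27+3-1, 31+0) = 33
One optimal plan: pieces 2 + 2 + 2 + 2 (3 cuts) → $36 − $3 = $33.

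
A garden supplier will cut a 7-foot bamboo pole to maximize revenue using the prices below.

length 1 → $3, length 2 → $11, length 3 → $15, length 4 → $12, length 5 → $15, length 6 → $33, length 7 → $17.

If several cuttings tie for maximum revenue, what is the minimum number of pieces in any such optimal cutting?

3

Consider every possible first cut. r[k] is the best of p[i]+r[k−i] over all sellable i≤k.
r[1] = 3
r[2] = 11
r[3] = 15
r[4] = 22  (first piece 2, then r[2]=11)
r[5] = 26  (first piece 2, then r[3]=15)
r[6] = 33  (first piece 2, then r[4]=22)
r[7] = 37  (first piece 2, then r[5]=26)
Maximum revenue is $37.
Now minimize piece count subject to staying optimal: for each k, pieces[k] = 1 + min over i with p[i]+r[k−i]=r[k] of pieces[k−i].
pieces[4] = 2
pieces[5] = 2
pieces[6] = 1
pieces[7] = 3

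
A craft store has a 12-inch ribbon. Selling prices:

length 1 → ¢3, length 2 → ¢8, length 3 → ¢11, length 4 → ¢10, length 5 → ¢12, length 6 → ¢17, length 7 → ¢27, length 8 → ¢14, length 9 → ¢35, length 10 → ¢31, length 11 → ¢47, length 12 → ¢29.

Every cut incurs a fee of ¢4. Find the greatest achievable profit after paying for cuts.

46

Build v[k] bottom-up: v[k] = max over allowed piece i of (p[i] + v[k−i]) − 4 per cut.
v[1] = 3
v[2] = max(3+3-4, 8+0) = 8
v[3] = max(3+8-4, 8+3-4, 11+0) = 11
v[4] = max(3+11-4, 8+8-4, 11+3-4, 10+0) = 12
v[5] = max(3+12-4, 8+11-4, 11+8-4, 10+3-4, 12+0) = 15
v[6] = max(3+15-4, 8+12-4, 11+11-4, 10+8-4, 12+3-4, 17+0) = 18
v[7] = max(3+18-4, 8+15-4, 11+12-4, …, 17+3-4, 27+0) = 27
v[8] = max(3+27-4, 8+18-4, 11+15-4, …, 27+3-4, 14+0) = 26
v[9] = max(3+26-4, 8+27-4, 11+18-4, …, 14+3-4, 35+0) = 35
v[10] = max(3+35-4, 8+26-4, 11+27-4, …, 35+3-4, 31+0) = 34
v[11] = max(3+34-4, 8+35-4, 11+26-4, …, 31+3-4, 47+0) = 47
v[12] = max(3+47-4, 8+34-4, 11+35-4, …, 47+3-4, 29+0) = 46
One optimal plan: pieces 11 + 1 (1 cut) → ¢50 − ¢4 = ¢46.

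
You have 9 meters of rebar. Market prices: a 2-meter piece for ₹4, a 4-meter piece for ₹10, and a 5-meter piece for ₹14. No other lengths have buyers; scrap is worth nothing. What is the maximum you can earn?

Let f[k] be the best obtainable value from length k. For each k, try every first piece i and keep the best of price[i] + f[k−i].
f[1] = 0
f[2] = 4
f[3] = 4
f[4] = 10
f[5] = 14
f[6] = 14
f[7] = 18  (first piece 2, then f[5]=14)
f[8] = 20  (first piece 4, then f[4]=10)
f[9] = 24  (first piece 4, then f[5]=14)
One optimal cutting: 5 + 4 → ₹24.

24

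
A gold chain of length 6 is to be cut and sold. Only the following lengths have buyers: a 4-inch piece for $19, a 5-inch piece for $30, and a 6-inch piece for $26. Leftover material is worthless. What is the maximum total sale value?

Build r[k] bottom-up: r[k] = max over allowed piece i of (p[i] + r[k−i]).
r[1] = 0
r[2] = 0
r[3] = 0
r[4] = 19
r[5] = max(19+0, 30+0) = 30
r[6] = max(19+0, 30+0, 26+0) = 30
One optimal cutting: pieces 5 with 1 inch of scrap → $30.

30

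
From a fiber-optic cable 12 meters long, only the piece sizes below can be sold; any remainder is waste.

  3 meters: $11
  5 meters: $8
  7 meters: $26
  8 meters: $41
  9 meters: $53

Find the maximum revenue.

64

Let best[k] be the best obtainable value from length k. For each k, try every first piece i and keep the best of price[i] + best[k−i].
best[1] = 0
best[2] = 0
best[3] = 11
best[4] = 11
best[5] = max(11+0, 8+0) = 11
best[6] = max(11+11, 8+0) = 22
best[7] = max(11+11, 8+0, 26+0) = 26
best[8] = max(11+11, 8+11, 26+0, 41+0) = 41
best[9] = max(11+22, 8+11, 26+0, 41+0, 53+0) = 53
best[10] = max(11+26, 8+11, 26+11, 41+0, 53+0) = 53
best[11] = max(11+41, 8+22, 26+11, 41+11, 53+0) = 53
best[12] = max(11+53, 8+26, 26+11, 41+11, 53+11) = 64
One optimal cutting: 9 + 3 → $64.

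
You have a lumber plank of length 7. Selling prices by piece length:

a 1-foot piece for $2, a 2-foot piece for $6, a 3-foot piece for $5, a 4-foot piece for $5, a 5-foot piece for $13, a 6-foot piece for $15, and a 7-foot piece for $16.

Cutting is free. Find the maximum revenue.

Build R[k] bottom-up: R[k] = max over allowed piece i of (p[i] + R[k−i]).
R[1] = 2
R[2] = 6
R[3] = 8  (first piece 1, then R[2]=6)
R[4] = 12  (first piece 2, then R[2]=6)
R[5] = 14  (first piece 1, then R[4]=12)
R[6] = 18  (first piece 2, then R[4]=12)
R[7] = 20  (first piece 1, then R[6]=18)
One optimal cutting: 2 + 2 + 2 + 1 → $6 + $6 + $6 + $2 = $20.

20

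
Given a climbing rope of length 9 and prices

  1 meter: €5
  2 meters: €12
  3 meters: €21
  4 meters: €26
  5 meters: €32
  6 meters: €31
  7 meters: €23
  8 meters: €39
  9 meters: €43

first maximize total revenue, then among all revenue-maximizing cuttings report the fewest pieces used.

3

Build r[k] bottom-up: r[k] = max over allowed piece i of (p[i] + r[k−i]).
r[1] = 5
r[2] = 12
r[3] = 21
r[4] = 26  (first piece 1, then r[3]=21)
r[5] = 33  (first piece 2, then r[3]=21)
r[6] = 42  (first piece 3, then r[3]=21)
r[7] = 47  (first piece 1, then r[6]=42)
r[8] = 54  (first piece 2, then r[6]=42)
r[9] = 63  (first piece 3, then r[6]=42)
Maximum revenue is €63.
Now minimize piece count subject to staying optimal: for each k, pieces[k] = 1 + min over i with p[i]+r[k−i]=r[k] of pieces[k−i].
pieces[6] = 2
pieces[7] = 2
pieces[8] = 3
pieces[9] = 3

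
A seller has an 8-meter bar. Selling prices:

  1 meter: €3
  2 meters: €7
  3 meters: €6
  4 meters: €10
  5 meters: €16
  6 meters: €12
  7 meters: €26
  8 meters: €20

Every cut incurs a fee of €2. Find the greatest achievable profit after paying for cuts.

27

Build v[k] bottom-up: v[k] = max over allowed piece i of (p[i] + v[k−i]) − 2 per cut.
v[1] = 3
v[2] = max(3+3-2, 7+0) = 7
v[3] = max(3+7-2, 7+3-2, 6+0) = 8
v[4] = max(3+8-2, 7+7-2, 6+3-2, 10+0) = 12
v[5] = max(3+12-2, 7+8-2, 6+7-2, 10+3-2, 16+0) = 16
v[6] = max(3+16-2, 7+12-2, 6+8-2, 10+7-2, 16+3-2, 12+0) = 17
v[7] = max(3+17-2, 7+16-2, 6+12-2, …, 12+3-2, 26+0) = 26
v[8] = max(3+26-2, 7+17-2, 6+16-2, …, 26+3-2, 20+0) = 27
One optimal plan: pieces 7 + 1 (1 cut) → €29 − €2 = €27.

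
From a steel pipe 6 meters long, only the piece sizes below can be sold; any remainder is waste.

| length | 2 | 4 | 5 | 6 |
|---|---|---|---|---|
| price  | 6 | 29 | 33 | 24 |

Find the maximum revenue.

Let f[k] be the best obtainable value from length k. For each k, try every first piece i and keep the best of price[i] + f[k−i].
f[1] = 0
f[2] = 6
f[3] = 6
f[4] = 29
f[5] = 33
f[6] = 35  (first piece 2, then f[4]=29)
One optimal cutting: 4 + 2 → $35.

35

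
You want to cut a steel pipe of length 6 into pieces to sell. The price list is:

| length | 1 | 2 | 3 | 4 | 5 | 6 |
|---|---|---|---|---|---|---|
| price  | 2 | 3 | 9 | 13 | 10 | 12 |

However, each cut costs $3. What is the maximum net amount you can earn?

15

Let v[k] be the best obtainable value from length k. For each k, try every first piece i and keep the best of price[i] + v[k−i] minus the 3 cut fee when i<k.
v[1] = 2
v[2] = 3
v[3] = 9
v[4] = 13
v[5] = 12  (first piece 1, then v[4]=13)
v[6] = 15  (first piece 3, then v[3]=9)
One optimal plan: pieces 3 + 3 (1 cut) → $18 − $3 = $15.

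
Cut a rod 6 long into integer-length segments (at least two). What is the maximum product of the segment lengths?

Define prod[k] = max over 1≤i<k of i · max(k−i, prod[k−i]); the inner max lets the remainder stay uncut if that's better.
prod[2] = 1×max(1,0) = 1×1 = 1
prod[3] = 1×max(2,1) = 1×2 = 2
prod[4] = 2×max(2,1) = 2×2 = 4
prod[5] = 2×max(3,2) = 2×3 = 6
prod[6] = 3×max(3,2) = 3×3 = 9
One optimal split: 3 + 3; product 3×3 = 9.

9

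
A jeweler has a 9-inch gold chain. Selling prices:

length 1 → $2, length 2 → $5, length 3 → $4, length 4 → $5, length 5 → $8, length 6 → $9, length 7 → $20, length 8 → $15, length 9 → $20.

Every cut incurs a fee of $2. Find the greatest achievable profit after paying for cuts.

Build net[k] bottom-up: net[k] = max over allowed piece i of (p[i] + net[k−i]) − 2 per cut.
net[1] = 2
net[2] = 5
net[3] = 5  (first piece 1, then net[2]=5)
net[4] = 8  (first piece 2, then net[2]=5)
net[5] = 8  (first piece 1, then net[4]=8)
net[6] = 11  (first piece 2, then net[4]=8)
net[7] = 20
net[8] = 20  (first piece 1, then net[7]=20)
net[9] = 23  (first piece 2, then net[7]=20)
One optimal plan: pieces 7 + 2 (1 cut) → $25 − $2 = $23.

23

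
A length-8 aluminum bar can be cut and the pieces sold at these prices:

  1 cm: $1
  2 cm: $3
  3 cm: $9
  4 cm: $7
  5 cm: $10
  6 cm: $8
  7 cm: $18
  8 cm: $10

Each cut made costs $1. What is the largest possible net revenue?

19

Build net[k] bottom-up: net[k] = max over allowed piece i of (p[i] + net[k−i]) − 1 per cut.
net[1] = 1
net[2] = 3
net[3] = 9
net[4] = 9  (first piece 1, then net[3]=9)
net[5] = 11  (first piece 2, then net[3]=9)
net[6] = 17  (first piece 3, then net[3]=9)
net[7] = 18
net[8] = 19  (first piece 2, then net[6]=17)
One optimal plan: pieces 3 + 3 + 2 (2 cuts) → $21 − $2 = $19.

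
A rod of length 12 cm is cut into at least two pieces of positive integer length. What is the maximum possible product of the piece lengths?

81

Define m[k] = max over 1≤i<k of i · max(k−i, m[k−i]); the inner max lets the remainder stay uncut if that's better.
Small cases: m[2]=1, m[3]=2, m[4]=4, m[5]=6.
m[6] = 3·max(3,2) = 3·3 = 9
m[7] = 2·max(5,6) = 2·6 = 12
m[8] = 2·max(6,9) = 2·9 = 18
m[9] = 3·max(6,9) = 3·9 = 27
m[10] = 2·max(8,18) = 2·18 = 36
m[11] = 2·max(9,27) = 2·27 = 54
m[12] = 3·max(9,27) = 3·27 = 81
One optimal split: 3 + 3 + 3 + 3; product 3·3·3·3 = 81.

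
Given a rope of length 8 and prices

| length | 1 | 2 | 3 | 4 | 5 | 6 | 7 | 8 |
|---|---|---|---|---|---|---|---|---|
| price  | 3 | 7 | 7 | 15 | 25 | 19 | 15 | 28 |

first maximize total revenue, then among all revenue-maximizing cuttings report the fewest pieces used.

3

Build r[k] bottom-up: r[k] = max over allowed piece i of (p[i] + r[k−i]).
r[1] = 3
r[2] = max(3+3, 7+0) = 7
r[3] = max(3+7, 7+3, 7+0) = 10
r[4] = max(3+10, 7+7, 7+3, 15+0) = 15
r[5] = max(3+15, 7+10, 7+7, 15+3, 25+0) = 25
r[6] = max(3+25, 7+15, 7+10, 15+7, 25+3, 19+0) = 28
r[7] = max(3+28, 7+25, 7+15, …, 19+3, 15+0) = 32
r[8] = max(3+32, 7+28, 7+25, …, 15+3, 28+0) = 35
Maximum revenue is $35.
Now minimize piece count subject to staying optimal: for each k, pieces[k] = 1 + min over i with p[i]+r[k−i]=r[k] of pieces[k−i].
pieces[5] = 1
pieces[6] = 2
pieces[7] = 2
pieces[8] = 3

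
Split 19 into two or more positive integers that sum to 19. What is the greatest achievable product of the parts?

Define g[k] = max over 1≤i<k of i · max(k−i, g[k−i]); the inner max lets the remainder stay uncut if that's better.
g[2] = 1×max(1,0) = 1×1 = 1
g[3] = 1×max(2,1) = 1×2 = 2
g[4] = 2×max(2,1) = 2×2 = 4
g[5] = 2×max(3,2) = 2×3 = 6
g[6] = 3×max(3,2) = 3×3 = 9
g[7] = 2×max(5,6) = 2×6 = 12
g[8] = 2×max(6,9) = 2×9 = 18
g[9] = 3×max(6,9) = 3×9 = 27
g[10] = 2×max(8,18) = 2×18 = 36
g[11] = 2×max(9,27) = 2×27 = 54
g[12] = 3×max(9,27) = 3×27 = 81
g[13] = 2×max(11,54) = 2×54 = 108
g[14] = 2×max(12,81) = 2×81 = 162
g[15] = 3×max(12,81) = 3×81 = 243
g[16] = 2×max(14,162) = 2×162 = 324
g[17] = 2×max(15,243) = 2×243 = 486
g[18] = 3×max(15,243) = 3×243 = 729
g[19] = 2×max(17,486) = 2×486 = 972
One optimal split: 3 + 3 + 3 + 3 + 3 + 2 + 2; product 3×3×3×3×3×2×2 = 972.

972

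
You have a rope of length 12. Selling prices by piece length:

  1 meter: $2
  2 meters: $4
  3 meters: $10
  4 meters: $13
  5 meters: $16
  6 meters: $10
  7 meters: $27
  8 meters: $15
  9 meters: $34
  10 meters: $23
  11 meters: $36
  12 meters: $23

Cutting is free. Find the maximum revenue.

Build best[k] bottom-up: best[k] = max over allowed piece i of (p[i] + best[k−i]).
best[1] = 2
best[2] = max(2+2, 4+0) = 4
best[3] = max(2+4, 4+2, 10+0) = 10
best[4] = max(2+10, 4+4, 10+2, 13+0) = 13
best[5] = max(2+13, 4+10, 10+4, 13+2, 16+0) = 16
best[6] = max(2+16, 4+13, 10+10, 13+4, 16+2, 10+0) = 20
best[7] = max(2+20, 4+16, 10+13, …, 10+2, 27+0) = 27
best[8] = max(2+27, 4+20, 10+16, …, 27+2, 15+0) = 29
best[9] = max(2+29, 4+27, 10+20, …, 15+2, 34+0) = 34
best[10] = max(2+34, 4+29, 10+27, …, 34+2, 23+0) = 37
best[11] = max(2+37, 4+34, 10+29, …, 23+2, 36+0) = 40
best[12] = max(2+40, 4+37, 10+34, …, 36+2, 23+0) = 44
One optimal cutting: 9 + 3 → $34 + $10 = $44.

44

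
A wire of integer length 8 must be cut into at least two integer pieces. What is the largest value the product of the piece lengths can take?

Let f[k] be the best product for length k (with at least one cut). For each first piece i, the rest contributes max(k−i, f[k−i]).
Small cases: f[2]=1, f[3]=2.
f[4] = 2·max(2,1) = 2·2 = 4
f[5] = 2·max(3,2) = 2·3 = 6
f[6] = 3·max(3,2) = 3·3 = 9
f[7] = 2·max(5,6) = 2·6 = 12
f[8] = 2·max(6,9) = 2·9 = 18
One optimal split: 3 + 3 + 2; product 3·3·2 = 18.

18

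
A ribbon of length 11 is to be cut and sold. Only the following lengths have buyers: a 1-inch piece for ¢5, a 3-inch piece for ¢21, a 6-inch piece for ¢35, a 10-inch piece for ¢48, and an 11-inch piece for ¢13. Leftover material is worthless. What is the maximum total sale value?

73

Build r[k] bottom-up: r[k] = max over allowed piece i of (p[i] + r[k−i]).
r[1] = 5
r[2] = 10  (first piece 1, then r[1]=5)
r[3] = 21
r[4] = 26  (first piece 1, then r[3]=21)
r[5] = 31  (first piece 1, then r[4]=26)
r[6] = 42  (first piece 3, then r[3]=21)
r[7] = 47  (first piece 1, then r[6]=42)
r[8] = 52  (first piece 1, then r[7]=47)
r[9] = 63  (first piece 3, then r[6]=42)
r[10] = 68  (first piece 1, then r[9]=63)
r[11] = 73  (first piece 1, then r[10]=68)
One optimal cutting: 3 + 3 + 3 + 1 + 1 → ¢73.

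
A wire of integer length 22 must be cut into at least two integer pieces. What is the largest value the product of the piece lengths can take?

Define prod[k] = max over 1≤i<k of i · max(k−i, prod[k−i]); the inner max lets the remainder stay uncut if that's better.
Small cases: prod[2]=1, prod[3]=2, prod[4]=4, prod[5]=6, prod[6]=9, prod[7]=12, prod[8]=18, prod[9]=27, prod[10]=36, prod[11]=54, prod[12]=81, prod[13]=108, prod[14]=162.
prod[15] = 3*max(12,81) = 3*81 = 243
prod[16] = 2*max(14,162) = 2*162 = 324
prod[17] = 2*max(15,243) = 2*243 = 486
prod[18] = 3*max(15,243) = 3*243 = 729
prod[19] = 2*max(17,486) = 2*486 = 972
prod[20] = 2*max(18,729) = 2*729 = 1458
prod[21] = 3*max(18,729) = 3*729 = 2187
prod[22] = 2*max(20,1458) = 2*1458 = 2916
One optimal split: 3 + 3 + 3 + 3 + 3 + 3 + 2 + 2; product 3*3*3*3*3*3*2*2 = 2916.

2916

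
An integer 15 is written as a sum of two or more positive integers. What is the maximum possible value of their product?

Define prod[k] = max over 1≤i<k of i · max(k−i, prod[k−i]); the inner max lets the remainder stay uncut if that's better.
prod[2] = 1*max(1,0) = 1*1 = 1
prod[3] = 1*max(2,1) = 1*2 = 2
prod[4] = 2*max(2,1) = 2*2 = 4
prod[5] = 2*max(3,2) = 2*3 = 6
prod[6] = 3*max(3,2) = 3*3 = 9
prod[7] = 2*max(5,6) = 2*6 = 12
prod[8] = 2*max(6,9) = 2*9 = 18
prod[9] = 3*max(6,9) = 3*9 = 27
prod[10] = 2*max(8,18) = 2*18 = 36
prod[11] = 2*max(9,27) = 2*27 = 54
prod[12] = 3*max(9,27) = 3*27 = 81
prod[13] = 2*max(11,54) = 2*54 = 108
prod[14] = 2*max(12,81) = 2*81 = 162
prod[15] = 3*max(12,81) = 3*81 = 243
One optimal split: 3 + 3 + 3 + 3 + 3; product 3*3*3*3*3 = 243.

243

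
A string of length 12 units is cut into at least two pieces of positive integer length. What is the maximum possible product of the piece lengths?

Fill m[k] for k=2..12: at each k try every first piece i and multiply by the better of (k−i) uncut or m[k−i].
Small cases: m[2]=1, m[3]=2, m[4]=4, m[5]=6, m[6]=9.
m[7] = 2·max(5,6) = 2·6 = 12
m[8] = 2·max(6,9) = 2·9 = 18
m[9] = 3·max(6,9) = 3·9 = 27
m[10] = 2·max(8,18) = 2·18 = 36
m[11] = 2·max(9,27) = 2·27 = 54
m[12] = 3·max(9,27) = 3·27 = 81
One optimal split: 3 + 3 + 3 + 3; product 3·3·3·3 = 81.

81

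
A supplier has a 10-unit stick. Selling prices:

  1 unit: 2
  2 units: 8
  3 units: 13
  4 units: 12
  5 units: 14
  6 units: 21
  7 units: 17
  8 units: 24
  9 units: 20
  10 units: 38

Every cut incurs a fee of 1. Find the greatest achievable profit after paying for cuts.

39

Consider every possible first cut. v[k] is the best of p[i]+v[k−i] over all sellable i≤k, charging 1 whenever i<k.
v[1] = 2
v[2] = max(2+2-1, 8+0) = 8
v[3] = max(2+8-1, 8+2-1, 13+0) = 13
v[4] = max(2+13-1, 8+8-1, 13+2-1, 12+0) = 15
v[5] = max(2+15-1, 8+13-1, 13+8-1, 12+2-1, 14+0) = 20
v[6] = max(2+20-1, 8+15-1, 13+13-1, 12+8-1, 14+2-1, 21+0) = 25
v[7] = max(2+25-1, 8+20-1, 13+15-1, …, 21+2-1, 17+0) = 27
v[8] = max(2+27-1, 8+25-1, 13+20-1, …, 17+2-1, 24+0) = 32
v[9] = max(2+32-1, 8+27-1, 13+25-1, …, 24+2-1, 20+0) = 37
v[10] = max(2+37-1, 8+32-1, 13+27-1, …, 20+2-1, 38+0) = 39
One optimal plan: pieces 3 + 3 + 2 + 2 (3 cuts) → 42 − 3 = 39.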